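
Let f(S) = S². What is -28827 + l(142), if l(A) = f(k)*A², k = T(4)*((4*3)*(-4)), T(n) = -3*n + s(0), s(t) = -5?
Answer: 13426291557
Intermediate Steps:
T(n) = -5 - 3*n (T(n) = -3*n - 5 = -5 - 3*n)
k = 816 (k = (-5 - 3*4)*((4*3)*(-4)) = (-5 - 12)*(12*(-4)) = -17*(-48) = 816)
l(A) = 665856*A² (l(A) = 816²*A² = 665856*A²)
-28827 + l(142) = -28827 + 665856*142² = -28827 + 665856*20164 = -28827 + 13426320384 = 13426291557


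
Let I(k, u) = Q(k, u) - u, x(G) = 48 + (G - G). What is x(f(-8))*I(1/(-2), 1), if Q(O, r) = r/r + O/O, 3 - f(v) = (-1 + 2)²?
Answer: 48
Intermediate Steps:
f(v) = 2 (f(v) = 3 - (-1 + 2)² = 3 - 1*1² = 3 - 1*1 = 3 - 1 = 2)
x(G) = 48 (x(G) = 48 + 0 = 48)
Q(O, r) = 2 (Q(O, r) = 1 + 1 = 2)
I(k, u) = 2 - u
x(f(-8))*I(1/(-2), 1) = 48*(2 - 1*1) = 48*(2 - 1) = 48*1 = 48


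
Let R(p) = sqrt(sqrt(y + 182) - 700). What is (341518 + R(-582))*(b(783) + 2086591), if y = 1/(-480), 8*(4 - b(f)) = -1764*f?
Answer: 771573346187 + 4518493*sqrt(-2520000 + 30*sqrt(2620770))/120 ≈ 7.7157e+11 + 5.9195e+7*I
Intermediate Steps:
b(f) = 4 + 441*f/2 (b(f) = 4 - (-441)*f/2 = 4 + 441*f/2)
y = -1/480 ≈ -0.0020833
R(p) = sqrt(-700 + sqrt(2620770)/120) (R(p) = sqrt(sqrt(-1/480 + 182) - 700) = sqrt(sqrt(87359/480) - 700) = sqrt(sqrt(2620770)/120 - 700) = sqrt(-700 + sqrt(2620770)/120))
(341518 + R(-582))*(b(783) + 2086591) = (341518 + sqrt(-2520000 + 30*sqrt(2620770))/60)*((4 + (441/2)*783) + 2086591) = (341518 + sqrt(-2520000 + 30*sqrt(2620770))/60)*((4 + 345303/2) + 2086591) = (341518 + sqrt(-2520000 + 30*sqrt(2620770))/60)*(345311/2 + 2086591) = (341518 + sqrt(-2520000 + 30*sqrt(2620770))/60)*(4518493/2) = 771573346187 + 4518493*sqrt(-2520000 + 30*sqrt(2620770))/120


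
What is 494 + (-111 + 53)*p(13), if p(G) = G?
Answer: -260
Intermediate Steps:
494 + (-111 + 53)*p(13) = 494 + (-111 + 53)*13 = 494 - 58*13 = 494 - 754 = -260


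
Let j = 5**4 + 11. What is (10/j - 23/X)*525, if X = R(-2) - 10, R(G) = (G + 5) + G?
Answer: 429275/318 ≈ 1349.9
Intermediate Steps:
j = 636 (j = 625 + 11 = 636)
R(G) = 5 + 2*G (R(G) = (5 + G) + G = 5 + 2*G)
X = -9 (X = (5 + 2*(-2)) - 10 = (5 - 4) - 10 = 1 - 10 = -9)
(10/j - 23/X)*525 = (10/636 - 23/(-9))*525 = (10*(1/636) - 23*(-1/9))*525 = (5/318 + 23/9)*525 = (2453/954)*525 = 429275/318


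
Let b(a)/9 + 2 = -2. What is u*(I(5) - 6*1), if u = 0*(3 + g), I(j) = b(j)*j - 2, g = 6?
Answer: 0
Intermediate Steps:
b(a) = -36 (b(a) = -18 + 9*(-2) = -18 - 18 = -36)
I(j) = -2 - 36*j (I(j) = -36*j - 2 = -2 - 36*j)
u = 0 (u = 0*(3 + 6) = 0*9 = 0)
u*(I(5) - 6*1) = 0*((-2 - 36*5) - 6*1) = 0*((-2 - 180) - 6) = 0*(-182 - 6) = 0*(-188) = 0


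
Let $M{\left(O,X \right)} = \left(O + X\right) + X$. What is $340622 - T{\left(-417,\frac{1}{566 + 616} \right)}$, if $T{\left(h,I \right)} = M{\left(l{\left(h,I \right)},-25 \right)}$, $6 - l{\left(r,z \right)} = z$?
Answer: $\frac{402667213}{1182} \approx 3.4067 \cdot 10^{5}$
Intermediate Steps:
$l{\left(r,z \right)} = 6 - z$
$M{\left(O,X \right)} = O + 2 X$
$T{\left(h,I \right)} = -44 - I$ ($T{\left(h,I \right)} = \left(6 - I\right) + 2 \left(-25\right) = \left(6 - I\right) - 50 = -44 - I$)
$340622 - T{\left(-417,\frac{1}{566 + 616} \right)} = 340622 - \left(-44 - \frac{1}{566 + 616}\right) = 340622 - \left(-44 - \frac{1}{1182}\right) = 340622 - - \frac{52009}{1182} = 340622 + \frac{52009}{1182} = \frac{402667213}{1182}$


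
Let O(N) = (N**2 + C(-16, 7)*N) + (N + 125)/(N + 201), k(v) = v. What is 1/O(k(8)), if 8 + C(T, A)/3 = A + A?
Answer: 11/2295 ≈ 0.0047930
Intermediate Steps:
C(T, A) = -24 + 6*A (C(T, A) = -24 + 3*(A + A) = -24 + 3*(2*A) = -24 + 6*A)
O(N) = N**2 + 18*N + (125 + N)/(201 + N) (O(N) = (N**2 + (-24 + 6*7)*N) + (N + 125)/(N + 201) = (N**2 + (-24 + 42)*N) + (125 + N)/(201 + N) = (N**2 + 18*N) + (125 + N)/(201 + N) = N**2 + 18*N + (125 + N)/(201 + N))
1/O(k(8)) = 1/((125 + 8**3 + 219*8**2 + 3619*8)/(201 + 8)) = 1/((125 + 512 + 219*64 + 28952)/209) = 1/((125 + 512 + 14016 + 28952)/209) = 1/((1/209)*43605) = 1/(2295/11) = 11/2295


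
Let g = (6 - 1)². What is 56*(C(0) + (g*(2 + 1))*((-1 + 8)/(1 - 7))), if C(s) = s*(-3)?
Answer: -4900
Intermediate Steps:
C(s) = -3*s
g = 25 (g = 5² = 25)
56*(C(0) + (g*(2 + 1))*((-1 + 8)/(1 - 7))) = 56*(-3*0 + (25*(2 + 1))*((-1 + 8)/(1 - 7))) = 56*(0 + (25*3)*(7/(-6))) = 56*(0 + 75*(7*(-⅙))) = 56*(0 + 75*(-7/6)) = 56*(0 - 175/2) = 56*(-175/2) = -4900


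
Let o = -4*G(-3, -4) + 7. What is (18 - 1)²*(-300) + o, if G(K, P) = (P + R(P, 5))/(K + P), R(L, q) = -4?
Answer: -606883/7 ≈ -86698.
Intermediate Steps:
G(K, P) = (-4 + P)/(K + P) (G(K, P) = (P - 4)/(K + P) = (-4 + P)/(K + P))
o = 17/7 (o = -4*(-4 - 4)/(-3 - 4) + 7 = -4*(-8)/(-7) + 7 = -(-4)*(-8)/7 + 7 = -4*8/7 + 7 = -32/7 + 7 = 17/7 ≈ 2.4286)
(18 - 1)²*(-300) + o = (18 - 1)²*(-300) + 17/7 = 17²*(-300) + 17/7 = 289*(-300) + 17/7 = -86700 + 17/7 = -606883/7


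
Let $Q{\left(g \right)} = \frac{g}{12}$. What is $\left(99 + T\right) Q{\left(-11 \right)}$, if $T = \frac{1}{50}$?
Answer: $- \frac{54461}{600} \approx -90.768$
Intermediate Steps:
$Q{\left(g \right)} = \frac{g}{12}$ ($Q{\left(g \right)} = g \frac{1}{12} = \frac{g}{12}$)
$T = \frac{1}{50} \approx 0.02$
$\left(99 + T\right) Q{\left(-11 \right)} = \left(99 + \frac{1}{50}\right) \frac{1}{12} \left(-11\right) = \frac{4951}{50} \left(- \frac{11}{12}\right) = - \frac{54461}{600}$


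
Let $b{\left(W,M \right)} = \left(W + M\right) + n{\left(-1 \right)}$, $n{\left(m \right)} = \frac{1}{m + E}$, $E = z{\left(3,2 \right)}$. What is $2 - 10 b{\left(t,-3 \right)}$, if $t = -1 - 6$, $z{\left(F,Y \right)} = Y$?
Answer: $92$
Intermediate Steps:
$E = 2$
$t = -7$ ($t = -1 - 6 = -7$)
$n{\left(m \right)} = \frac{1}{2 + m}$ ($n{\left(m \right)} = \frac{1}{m + 2} = \frac{1}{2 + m}$)
$b{\left(W,M \right)} = 1 + M + W$ ($b{\left(W,M \right)} = \left(W + M\right) + \frac{1}{2 - 1} = \left(M + W\right) + 1^{-1} = \left(M + W\right) + 1 = 1 + M + W$)
$2 - 10 b{\left(t,-3 \right)} = 2 - 10 \left(1 - 3 - 7\right) = 2 - -90 = 2 + 90 = 92$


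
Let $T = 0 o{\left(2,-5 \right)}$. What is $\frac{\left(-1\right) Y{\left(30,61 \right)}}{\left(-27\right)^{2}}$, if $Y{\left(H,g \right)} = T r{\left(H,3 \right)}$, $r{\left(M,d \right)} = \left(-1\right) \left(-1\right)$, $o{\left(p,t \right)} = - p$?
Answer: $0$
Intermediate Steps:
$T = 0$ ($T = 0 \left(\left(-1\right) 2\right) = 0 \left(-2\right) = 0$)
$r{\left(M,d \right)} = 1$
$Y{\left(H,g \right)} = 0$ ($Y{\left(H,g \right)} = 0 \cdot 1 = 0$)
$\frac{\left(-1\right) Y{\left(30,61 \right)}}{\left(-27\right)^{2}} = \frac{\left(-1\right) 0}{\left(-27\right)^{2}} = \frac{0}{729} = 0 \cdot \frac{1}{729} = 0$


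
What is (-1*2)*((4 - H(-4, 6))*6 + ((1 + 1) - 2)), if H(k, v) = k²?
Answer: 144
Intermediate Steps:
(-1*2)*((4 - H(-4, 6))*6 + ((1 + 1) - 2)) = (-1*2)*((4 - 1*(-4)²)*6 + ((1 + 1) - 2)) = -2*((4 - 1*16)*6 + (2 - 2)) = -2*((4 - 16)*6 + 0) = -2*(-12*6 + 0) = -2*(-72 + 0) = -2*(-72) = 144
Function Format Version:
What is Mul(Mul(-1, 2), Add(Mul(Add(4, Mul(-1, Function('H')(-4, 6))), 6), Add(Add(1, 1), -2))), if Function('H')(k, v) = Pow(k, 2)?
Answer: 144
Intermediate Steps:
Mul(Mul(-1, 2), Add(Mul(Add(4, Mul(-1, Function('H')(-4, 6))), 6), Add(Add(1, 1), -2))) = Mul(Mul(-1, 2), Add(Mul(Add(4, Mul(-1, Pow(-4, 2))), 6), Add(Add(1, 1), -2))) = Mul(-2, Add(Mul(Add(4, Mul(-1, 16)), 6), Add(2, -2))) = Mul(-2, Add(Mul(Add(4, -16), 6), 0)) = Mul(-2, Add(Mul(-12, 6), 0)) = Mul(-2, Add(-72, 0)) = Mul(-2, -72) = 144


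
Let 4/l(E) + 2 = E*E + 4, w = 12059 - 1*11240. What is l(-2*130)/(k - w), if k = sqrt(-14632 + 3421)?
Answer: -91/1280629754 - I*sqrt(11211)/11525667786 ≈ -7.1059e-8 - 9.1866e-9*I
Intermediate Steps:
k = I*sqrt(11211) (k = sqrt(-11211) = I*sqrt(11211) ≈ 105.88*I)
w = 819 (w = 12059 - 11240 = 819)
l(E) = 4/(2 + E**2) (l(E) = 4/(-2 + (E*E + 4)) = 4/(-2 + (E**2 + 4)) = 4/(-2 + (4 + E**2)) = 4/(2 + E**2))
l(-2*130)/(k - w) = (4/(2 + (-2*130)**2))/(I*sqrt(11211) - 1*819) = (4/(2 + (-260)**2))/(I*sqrt(11211) - 819) = (4/(2 + 67600))/(-819 + I*sqrt(11211)) = (4/67602)/(-819 + I*sqrt(11211)) = (4*(1/67602))/(-819 + I*sqrt(11211)) = 2/(33801*(-819 + I*sqrt(11211)))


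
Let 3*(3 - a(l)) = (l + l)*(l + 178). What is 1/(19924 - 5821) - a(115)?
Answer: 316758082/14103 ≈ 22460.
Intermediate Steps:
a(l) = 3 - 2*l*(178 + l)/3 (a(l) = 3 - (l + l)*(l + 178)/3 = 3 - 2*l*(178 + l)/3)
1/(19924 - 5821) - a(115) = 1/(19924 - 5821) - (3 - 356/3*115 - 2/3*115**2) = 1/14103 - (3 - 40940/3 - 2/3*13225) = 1/14103 - (3 - 40940/3 - 26450/3) = 1/14103 - 1*(-67381/3) = 1/14103 + 67381/3 = 316758082/14103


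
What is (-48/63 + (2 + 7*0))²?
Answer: 676/441 ≈ 1.5329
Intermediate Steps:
(-48/63 + (2 + 7*0))² = (-48*1/63 + (2 + 0))² = (-16/21 + 2)² = (26/21)² = 676/441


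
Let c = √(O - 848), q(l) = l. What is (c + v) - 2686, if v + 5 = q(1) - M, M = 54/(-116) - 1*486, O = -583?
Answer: -127805/58 + 3*I*√159 ≈ -2203.5 + 37.829*I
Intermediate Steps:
c = 3*I*√159 (c = √(-583 - 848) = √(-1431) = 3*I*√159 ≈ 37.829*I)
M = -28215/58 (M = 54*(-1/116) - 486 = -27/58 - 486 = -28215/58 ≈ -486.47)
v = 27983/58 (v = -5 + (1 - 1*(-28215/58)) = -5 + (1 + 28215/58) = -5 + 28273/58 = 27983/58 ≈ 482.47)
(c + v) - 2686 = (3*I*√159 + 27983/58) - 2686 = (27983/58 + 3*I*√159) - 2686 = -127805/58 + 3*I*√159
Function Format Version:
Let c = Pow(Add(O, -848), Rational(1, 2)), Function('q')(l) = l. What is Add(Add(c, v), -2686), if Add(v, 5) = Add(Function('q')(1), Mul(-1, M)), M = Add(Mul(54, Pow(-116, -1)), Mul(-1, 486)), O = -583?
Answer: Add(Rational(-127805, 58), Mul(3, I, Pow(159, Rational(1, 2)))) ≈ Add(-2203.5, Mul(37.829, I))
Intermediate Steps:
c = Mul(3, I, Pow(159, Rational(1, 2))) (c = Pow(Add(-583, -848), Rational(1, 2)) = Pow(-1431, Rational(1, 2)) = Mul(3, I, Pow(159, Rational(1, 2))) ≈ Mul(37.829, I))
M = Rational(-28215, 58) (M = Add(Mul(54, Rational(-1, 116)), -486) = Add(Rational(-27, 58), -486) = Rational(-28215, 58) ≈ -486.47)
v = Rational(27983, 58) (v = Add(-5, Add(1, Mul(-1, Rational(-28215, 58)))) = Add(-5, Add(1, Rational(28215, 58))) = Add(-5, Rational(28273, 58)) = Rational(27983, 58) ≈ 482.47)
Add(Add(c, v), -2686) = Add(Add(Mul(3, I, Pow(159, Rational(1, 2))), Rational(27983, 58)), -2686) = Add(Add(Rational(27983, 58), Mul(3, I, Pow(159, Rational(1, 2)))), -2686) = Add(Rational(-127805, 58), Mul(3, I, Pow(159, Rational(1, 2))))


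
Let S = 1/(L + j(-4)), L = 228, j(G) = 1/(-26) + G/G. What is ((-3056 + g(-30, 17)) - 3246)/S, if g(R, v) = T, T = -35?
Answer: -37724161/26 ≈ -1.4509e+6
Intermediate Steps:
j(G) = 25/26 (j(G) = 1*(-1/26) + 1 = -1/26 + 1 = 25/26)
g(R, v) = -35
S = 26/5953 (S = 1/(228 + 25/26) = 1/(5953/26) = 26/5953 ≈ 0.0043675)
((-3056 + g(-30, 17)) - 3246)/S = ((-3056 - 35) - 3246)/(26/5953) = (-3091 - 3246)*(5953/26) = -6337*5953/26 = -37724161/26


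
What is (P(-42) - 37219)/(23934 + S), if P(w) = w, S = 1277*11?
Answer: -37261/37981 ≈ -0.98104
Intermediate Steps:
S = 14047
(P(-42) - 37219)/(23934 + S) = (-42 - 37219)/(23934 + 14047) = -37261/37981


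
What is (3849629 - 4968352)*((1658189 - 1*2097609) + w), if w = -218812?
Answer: 736379277736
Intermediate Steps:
(3849629 - 4968352)*((1658189 - 1*2097609) + w) = (3849629 - 4968352)*((1658189 - 1*2097609) - 218812) = -1118723*((1658189 - 2097609) - 218812) = -1118723*(-439420 - 218812) = -1118723*(-658232) = 736379277736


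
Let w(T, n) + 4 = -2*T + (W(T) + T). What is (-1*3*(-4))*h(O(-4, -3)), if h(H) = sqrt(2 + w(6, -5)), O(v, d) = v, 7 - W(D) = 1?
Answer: 12*I*sqrt(2) ≈ 16.971*I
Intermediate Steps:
W(D) = 6 (W(D) = 7 - 1*1 = 7 - 1 = 6)
w(T, n) = 2 - T (w(T, n) = -4 + (-2*T + (6 + T)) = -4 + (6 - T) = 2 - T)
h(H) = I*sqrt(2) (h(H) = sqrt(2 + (2 - 1*6)) = sqrt(2 + (2 - 6)) = sqrt(2 - 4) = sqrt(-2) = I*sqrt(2))
(-1*3*(-4))*h(O(-4, -3)) = (-1*3*(-4))*(I*sqrt(2)) = (-3*(-4))*(I*sqrt(2)) = 12*(I*sqrt(2)) = 12*I*sqrt(2)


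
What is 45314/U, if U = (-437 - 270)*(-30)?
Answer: 22657/10605 ≈ 2.1364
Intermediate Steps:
U = 21210 (U = -707*(-30) = 21210)
45314/U = 45314/21210 = 45314*(1/21210) = 22657/10605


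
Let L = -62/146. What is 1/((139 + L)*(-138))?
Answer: -73/1396008 ≈ -5.2292e-5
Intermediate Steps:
L = -31/73 (L = -62*1/146 = -31/73 ≈ -0.42466)
1/((139 + L)*(-138)) = 1/((139 - 31/73)*(-138)) = 1/((10116/73)*(-138)) = 1/(-1396008/73) = -73/1396008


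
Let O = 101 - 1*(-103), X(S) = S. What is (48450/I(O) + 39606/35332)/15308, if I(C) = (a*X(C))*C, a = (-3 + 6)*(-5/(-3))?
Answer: 4878947/55167950112 ≈ 8.8438e-5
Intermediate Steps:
O = 204 (O = 101 + 103 = 204)
a = 5 (a = 3*(-5*(-⅓)) = 3*(5/3) = 5)
I(C) = 5*C² (I(C) = (5*C)*C = 5*C²)
(48450/I(O) + 39606/35332)/15308 = (48450/((5*204²)) + 39606/35332)/15308 = (48450/((5*41616)) + 39606*(1/35332))*(1/15308) = (48450/208080 + 19803/17666)*(1/15308) = (48450*(1/208080) + 19803/17666)*(1/15308) = (95/408 + 19803/17666)*(1/15308) = (4878947/3603864)*(1/15308) = 4878947/55167950112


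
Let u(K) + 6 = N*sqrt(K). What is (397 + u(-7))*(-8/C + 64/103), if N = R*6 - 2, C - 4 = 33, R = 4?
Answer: 603704/3811 + 33968*I*sqrt(7)/3811 ≈ 158.41 + 23.582*I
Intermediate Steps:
C = 37 (C = 4 + 33 = 37)
N = 22 (N = 4*6 - 2 = 24 - 2 = 22)
u(K) = -6 + 22*sqrt(K)
(397 + u(-7))*(-8/C + 64/103) = (397 + (-6 + 22*sqrt(-7)))*(-8/37 + 64/103) = (397 + (-6 + 22*(I*sqrt(7))))*(-8*1/37 + 64*(1/103)) = (397 + (-6 + 22*I*sqrt(7)))*(-8/37 + 64/103) = (391 + 22*I*sqrt(7))*(1544/3811) = 603704/3811 + 33968*I*sqrt(7)/3811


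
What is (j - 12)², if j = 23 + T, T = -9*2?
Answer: 49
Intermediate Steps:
T = -18
j = 5 (j = 23 - 18 = 5)
(j - 12)² = (5 - 12)² = (-7)² = 49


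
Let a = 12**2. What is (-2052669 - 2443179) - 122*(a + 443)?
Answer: -4567462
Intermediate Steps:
a = 144
(-2052669 - 2443179) - 122*(a + 443) = (-2052669 - 2443179) - 122*(144 + 443) = -4495848 - 122*587 = -4495848 - 71614 = -4567462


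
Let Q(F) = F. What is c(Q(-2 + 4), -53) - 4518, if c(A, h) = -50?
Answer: -4568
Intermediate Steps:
c(Q(-2 + 4), -53) - 4518 = -50 - 4518 = -4568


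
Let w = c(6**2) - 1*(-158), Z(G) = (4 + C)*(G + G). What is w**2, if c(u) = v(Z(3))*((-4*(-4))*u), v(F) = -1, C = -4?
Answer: 174724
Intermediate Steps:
Z(G) = 0 (Z(G) = (4 - 4)*(G + G) = 0*(2*G) = 0)
c(u) = -16*u (c(u) = -(-4*(-4))*u = -16*u)
w = -418 (w = -16*6**2 - 1*(-158) = -16*36 + 158 = -576 + 158 = -418)
w**2 = (-418)**2 = 174724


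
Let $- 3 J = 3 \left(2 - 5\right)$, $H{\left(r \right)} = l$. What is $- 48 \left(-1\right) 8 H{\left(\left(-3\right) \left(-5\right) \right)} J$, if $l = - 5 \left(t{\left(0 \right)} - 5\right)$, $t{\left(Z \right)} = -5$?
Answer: $57600$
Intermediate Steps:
$l = 50$ ($l = - 5 \left(-5 - 5\right) = \left(-5\right) \left(-10\right) = 50$)
$H{\left(r \right)} = 50$
$J = 3$ ($J = - \frac{3 \left(2 - 5\right)}{3} = - \frac{3 \left(-3\right)}{3} = \left(- \frac{1}{3}\right) \left(-9\right) = 3$)
$- 48 \left(-1\right) 8 H{\left(\left(-3\right) \left(-5\right) \right)} J = - 48 \left(-1\right) 8 \cdot 50 \cdot 3 = - 48 \left(-8\right) 50 \cdot 3 = - 48 \left(\left(-400\right) 3\right) = \left(-48\right) \left(-1200\right) = 57600$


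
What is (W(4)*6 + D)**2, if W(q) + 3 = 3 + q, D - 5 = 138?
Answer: 27889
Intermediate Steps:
D = 143 (D = 5 + 138 = 143)
W(q) = q (W(q) = -3 + (3 + q) = q)
(W(4)*6 + D)**2 = (4*6 + 143)**2 = (24 + 143)**2 = 167**2 = 27889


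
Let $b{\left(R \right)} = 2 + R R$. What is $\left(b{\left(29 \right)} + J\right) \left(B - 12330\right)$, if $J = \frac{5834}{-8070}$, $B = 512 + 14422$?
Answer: $\frac{2949974384}{1345} \approx 2.1933 \cdot 10^{6}$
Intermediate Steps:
$B = 14934$
$b{\left(R \right)} = 2 + R^{2}$
$J = - \frac{2917}{4035}$ ($J = 5834 \left(- \frac{1}{8070}\right) = - \frac{2917}{4035} \approx -0.72292$)
$\left(b{\left(29 \right)} + J\right) \left(B - 12330\right) = \left(\left(2 + 29^{2}\right) - \frac{2917}{4035}\right) \left(14934 - 12330\right) = \left(\left(2 + 841\right) - \frac{2917}{4035}\right) 2604 = \left(843 - \frac{2917}{4035}\right) 2604 = \frac{3398588}{4035} \cdot 2604 = \frac{2949974384}{1345}$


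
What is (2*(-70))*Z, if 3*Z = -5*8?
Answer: 5600/3 ≈ 1866.7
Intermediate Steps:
Z = -40/3 (Z = (-5*8)/3 = (1/3)*(-40) = -40/3 ≈ -13.333)
(2*(-70))*Z = (2*(-70))*(-40/3) = -140*(-40/3) = 5600/3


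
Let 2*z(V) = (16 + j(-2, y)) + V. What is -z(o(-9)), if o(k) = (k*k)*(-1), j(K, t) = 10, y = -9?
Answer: 55/2 ≈ 27.500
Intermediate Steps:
o(k) = -k² (o(k) = k²*(-1) = -k²)
z(V) = 13 + V/2 (z(V) = ((16 + 10) + V)/2 = (26 + V)/2 = 13 + V/2)
-z(o(-9)) = -(13 + (-1*(-9)²)/2) = -(13 + (-1*81)/2) = -(13 + (½)*(-81)) = -(13 - 81/2) = -1*(-55/2) = 55/2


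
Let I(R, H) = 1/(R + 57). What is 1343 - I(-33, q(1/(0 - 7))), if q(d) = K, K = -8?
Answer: 32231/24 ≈ 1343.0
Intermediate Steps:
q(d) = -8
I(R, H) = 1/(57 + R)
1343 - I(-33, q(1/(0 - 7))) = 1343 - 1/(57 - 33) = 1343 - 1/24 = 32231/24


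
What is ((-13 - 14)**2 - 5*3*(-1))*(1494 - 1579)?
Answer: -63240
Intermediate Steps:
((-13 - 14)**2 - 5*3*(-1))*(1494 - 1579) = ((-27)**2 - 15*(-1))*(-85) = (729 + 15)*(-85) = 744*(-85) = -63240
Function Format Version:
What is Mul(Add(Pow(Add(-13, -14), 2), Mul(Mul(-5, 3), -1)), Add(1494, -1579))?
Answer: -63240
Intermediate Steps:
Mul(Add(Pow(Add(-13, -14), 2), Mul(Mul(-5, 3), -1)), Add(1494, -1579)) = Mul(Add(Pow(-27, 2), Mul(-15, -1)), -85) = Mul(Add(729, 15), -85) = Mul(744, -85) = -63240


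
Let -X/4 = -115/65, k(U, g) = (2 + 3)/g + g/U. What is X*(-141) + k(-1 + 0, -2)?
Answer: -25957/26 ≈ -998.35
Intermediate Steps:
k(U, g) = 5/g + g/U
X = 92/13 (X = -(-460)/65 = -4*(-23/13) = 92/13 ≈ 7.0769)
X*(-141) + k(-1 + 0, -2) = (92/13)*(-141) + (5/(-2) - 2/(-1 + 0)) = -12972/13 + (5*(-½) - 2/(-1)) = -12972/13 + (-5/2 - 2*(-1)) = -12972/13 + (-5/2 + 2) = -12972/13 - ½ = -25957/26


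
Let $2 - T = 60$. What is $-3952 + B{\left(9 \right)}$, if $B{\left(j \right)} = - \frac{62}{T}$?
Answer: $- \frac{114577}{29} \approx -3950.9$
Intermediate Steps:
$T = -58$ ($T = 2 - 60 = -58$)
$B{\left(j \right)} = \frac{31}{29}$ ($B{\left(j \right)} = - \frac{62}{-58} = \left(-62\right) \left(- \frac{1}{58}\right) = \frac{31}{29}$)
$-3952 + B{\left(9 \right)} = -3952 + \frac{31}{29} = - \frac{114577}{29}$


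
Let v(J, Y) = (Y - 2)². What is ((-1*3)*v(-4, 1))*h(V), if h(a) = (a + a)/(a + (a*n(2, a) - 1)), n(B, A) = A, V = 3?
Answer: -18/11 ≈ -1.6364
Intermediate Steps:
v(J, Y) = (-2 + Y)²
h(a) = 2*a/(-1 + a + a²) (h(a) = (a + a)/(a + (a*a - 1)) = (2*a)/(a + (a² - 1)) = (2*a)/(a + (-1 + a²)) = (2*a)/(-1 + a + a²) = 2*a/(-1 + a + a²))
((-1*3)*v(-4, 1))*h(V) = ((-1*3)*(-2 + 1)²)*(2*3/(-1 + 3 + 3²)) = (-3*(-1)²)*(2*3/(-1 + 3 + 9)) = (-3*1)*(2*3/11) = -6*3/11 = -3*6/11 = -18/11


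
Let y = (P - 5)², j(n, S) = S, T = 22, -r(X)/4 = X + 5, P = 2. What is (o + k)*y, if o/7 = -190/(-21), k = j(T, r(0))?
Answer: 390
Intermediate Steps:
r(X) = -20 - 4*X (r(X) = -4*(X + 5) = -4*(5 + X) = -20 - 4*X)
k = -20 (k = -20 - 4*0 = -20 + 0 = -20)
o = 190/3 (o = 7*(-190/(-21)) = 7*(-190*(-1/21)) = 7*(190/21) = 190/3 ≈ 63.333)
y = 9 (y = (2 - 5)² = (-3)² = 9)
(o + k)*y = (190/3 - 20)*9 = (130/3)*9 = 390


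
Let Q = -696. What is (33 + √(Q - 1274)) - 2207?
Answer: -2174 + I*√1970 ≈ -2174.0 + 44.385*I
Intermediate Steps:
(33 + √(Q - 1274)) - 2207 = (33 + √(-696 - 1274)) - 2207 = (33 + √(-1970)) - 2207 = (33 + I*√1970) - 2207 = -2174 + I*√1970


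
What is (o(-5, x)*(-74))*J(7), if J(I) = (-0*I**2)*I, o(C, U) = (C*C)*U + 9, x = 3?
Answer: 0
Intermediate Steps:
o(C, U) = 9 + U*C**2 (o(C, U) = C**2*U + 9 = U*C**2 + 9 = 9 + U*C**2)
J(I) = 0 (J(I) = (-1*0)*I = 0*I = 0)
(o(-5, x)*(-74))*J(7) = ((9 + 3*(-5)**2)*(-74))*0 = ((9 + 3*25)*(-74))*0 = ((9 + 75)*(-74))*0 = (84*(-74))*0 = -6216*0 = 0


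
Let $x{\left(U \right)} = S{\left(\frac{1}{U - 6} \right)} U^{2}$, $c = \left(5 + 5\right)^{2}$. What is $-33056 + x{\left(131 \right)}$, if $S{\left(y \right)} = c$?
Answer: $1683044$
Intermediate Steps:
$c = 100$ ($c = 10^{2} = 100$)
$S{\left(y \right)} = 100$
$x{\left(U \right)} = 100 U^{2}$
$-33056 + x{\left(131 \right)} = -33056 + 100 \cdot 131^{2} = -33056 + 100 \cdot 17161 = -33056 + 1716100 = 1683044$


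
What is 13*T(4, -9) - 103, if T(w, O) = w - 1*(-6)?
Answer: 27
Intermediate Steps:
T(w, O) = 6 + w (T(w, O) = w + 6 = 6 + w)
13*T(4, -9) - 103 = 13*(6 + 4) - 103 = 13*10 - 103 = 130 - 103 = 27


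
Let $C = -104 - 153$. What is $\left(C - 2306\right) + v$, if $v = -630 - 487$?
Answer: $-3680$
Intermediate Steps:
$v = -1117$ ($v = -630 - 487 = -1117$)
$C = -257$
$\left(C - 2306\right) + v = \left(-257 - 2306\right) - 1117 = -2563 - 1117 = -3680$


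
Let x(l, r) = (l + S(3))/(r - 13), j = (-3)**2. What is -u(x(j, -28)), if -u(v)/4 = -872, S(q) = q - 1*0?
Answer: -3488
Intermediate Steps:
S(q) = q (S(q) = q + 0 = q)
j = 9
x(l, r) = (3 + l)/(-13 + r) (x(l, r) = (l + 3)/(r - 13) = (3 + l)/(-13 + r))
u(v) = 3488 (u(v) = -4*(-872) = 3488)
-u(x(j, -28)) = -1*3488 = -3488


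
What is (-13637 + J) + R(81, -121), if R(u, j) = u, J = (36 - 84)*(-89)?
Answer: -9284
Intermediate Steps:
J = 4272 (J = -48*(-89) = 4272)
(-13637 + J) + R(81, -121) = (-13637 + 4272) + 81 = -9365 + 81 = -9284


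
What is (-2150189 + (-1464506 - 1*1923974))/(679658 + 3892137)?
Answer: -5538669/4571795 ≈ -1.2115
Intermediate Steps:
(-2150189 + (-1464506 - 1*1923974))/(679658 + 3892137) = (-2150189 + (-1464506 - 1923974))/4571795 = (-2150189 - 3388480)*(1/4571795) = -5538669*1/4571795 = -5538669/4571795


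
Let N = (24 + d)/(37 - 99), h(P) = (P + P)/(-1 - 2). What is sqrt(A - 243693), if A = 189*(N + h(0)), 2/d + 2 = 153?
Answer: 3*I*sqrt(593482972310)/4681 ≈ 493.73*I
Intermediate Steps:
d = 2/151 (d = 2/(-2 + 153) = 2/151 ≈ 0.013245)
h(P) = -2*P/3 (h(P) = (2*P)/(-3) = (2*P)*(-1/3) = -2*P/3)
N = -1813/4681 (N = (24 + 2/151)/(37 - 99) = (3626/151)/(-62) = (3626/151)*(-1/62) = -1813/4681 ≈ -0.38731)
A = -342657/4681 (A = 189*(-1813/4681 - 2/3*0) = 189*(-1813/4681 + 0) = 189*(-1813/4681) = -342657/4681 ≈ -73.202)
sqrt(A - 243693) = sqrt(-342657/4681 - 243693) = sqrt(-1141069590/4681) = 3*I*sqrt(593482972310)/4681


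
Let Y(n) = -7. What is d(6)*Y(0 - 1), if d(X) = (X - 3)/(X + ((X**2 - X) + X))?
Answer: -1/2 ≈ -0.50000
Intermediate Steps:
d(X) = (-3 + X)/(X + X**2)
d(6)*Y(0 - 1) = ((-3 + 6)/(6*(1 + 6)))*(-7) = ((1/6)*3/7)*(-7) = ((1/6)*(1/7)*3)*(-7) = (1/14)*(-7) = -1/2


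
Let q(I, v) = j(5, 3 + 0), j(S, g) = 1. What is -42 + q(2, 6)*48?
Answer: 6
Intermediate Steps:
q(I, v) = 1
-42 + q(2, 6)*48 = -42 + 1*48 = -42 + 48 = 6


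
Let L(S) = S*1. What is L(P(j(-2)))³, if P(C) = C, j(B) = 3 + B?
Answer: 1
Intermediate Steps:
L(S) = S
L(P(j(-2)))³ = (3 - 2)³ = 1³ = 1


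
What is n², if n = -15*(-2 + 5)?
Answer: 2025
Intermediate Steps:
n = -45 (n = -15*3 = -45)
n² = (-45)² = 2025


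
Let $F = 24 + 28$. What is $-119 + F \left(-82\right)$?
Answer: $-4383$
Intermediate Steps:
$F = 52$
$-119 + F \left(-82\right) = -119 + 52 \left(-82\right) = -119 - 4264 = -4383$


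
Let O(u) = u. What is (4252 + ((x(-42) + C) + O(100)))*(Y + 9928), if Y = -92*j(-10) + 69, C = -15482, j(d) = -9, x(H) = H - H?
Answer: -120482250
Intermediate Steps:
x(H) = 0
Y = 897 (Y = -92*(-9) + 69 = 828 + 69 = 897)
(4252 + ((x(-42) + C) + O(100)))*(Y + 9928) = (4252 + ((0 - 15482) + 100))*(897 + 9928) = (4252 + (-15482 + 100))*10825 = (4252 - 15382)*10825 = -11130*10825 = -120482250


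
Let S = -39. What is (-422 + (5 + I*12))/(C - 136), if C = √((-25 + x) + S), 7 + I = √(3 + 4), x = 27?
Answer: (501 - 12*√7)/(136 - I*√37) ≈ 3.4435 + 0.15401*I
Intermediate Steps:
I = -7 + √7 (I = -7 + √(3 + 4) = -7 + √7 ≈ -4.3542)
C = I*√37 (C = √((-25 + 27) - 39) = √(2 - 39) = √(-37) = I*√37 ≈ 6.0828*I)
(-422 + (5 + I*12))/(C - 136) = (-422 + (5 + (-7 + √7)*12))/(I*√37 - 136) = (-422 + (5 + (-84 + 12*√7)))/(-136 + I*√37) = (-422 + (-79 + 12*√7))/(-136 + I*√37) = (-501 + 12*√7)/(-136 + I*√37)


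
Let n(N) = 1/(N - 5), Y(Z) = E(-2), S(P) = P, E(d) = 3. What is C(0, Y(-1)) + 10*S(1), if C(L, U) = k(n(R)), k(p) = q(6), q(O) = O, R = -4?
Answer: 16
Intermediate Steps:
Y(Z) = 3
n(N) = 1/(-5 + N)
k(p) = 6
C(L, U) = 6
C(0, Y(-1)) + 10*S(1) = 6 + 10*1 = 6 + 10 = 16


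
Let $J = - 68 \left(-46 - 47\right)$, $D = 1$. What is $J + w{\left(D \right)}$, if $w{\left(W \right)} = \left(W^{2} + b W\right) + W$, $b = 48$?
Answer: $6374$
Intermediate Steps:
$w{\left(W \right)} = W^{2} + 49 W$ ($w{\left(W \right)} = \left(W^{2} + 48 W\right) + W = W^{2} + 49 W$)
$J = 6324$ ($J = \left(-68\right) \left(-93\right) = 6324$)
$J + w{\left(D \right)} = 6324 + 1 \left(49 + 1\right) = 6324 + 1 \cdot 50 = 6324 + 50 = 6374$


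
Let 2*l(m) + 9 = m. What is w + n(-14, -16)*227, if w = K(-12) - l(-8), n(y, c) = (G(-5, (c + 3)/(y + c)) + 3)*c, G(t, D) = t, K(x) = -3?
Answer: 14539/2 ≈ 7269.5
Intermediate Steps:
l(m) = -9/2 + m/2
n(y, c) = -2*c (n(y, c) = (-5 + 3)*c = -2*c)
w = 11/2 (w = -3 - (-9/2 + (½)*(-8)) = -3 - (-9/2 - 4) = -3 - 1*(-17/2) = -3 + 17/2 = 11/2 ≈ 5.5000)
w + n(-14, -16)*227 = 11/2 - 2*(-16)*227 = 11/2 + 32*227 = 11/2 + 7264 = 14539/2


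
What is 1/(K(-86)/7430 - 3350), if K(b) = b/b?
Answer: -7430/24890499 ≈ -0.00029851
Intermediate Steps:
K(b) = 1
1/(K(-86)/7430 - 3350) = 1/(1/7430 - 3350) = 1/(-24890499/7430) = -7430/24890499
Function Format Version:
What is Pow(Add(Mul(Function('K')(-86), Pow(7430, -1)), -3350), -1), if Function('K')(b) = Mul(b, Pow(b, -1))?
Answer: Rational(-7430, 24890499) ≈ -0.00029851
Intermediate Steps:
Function('K')(b) = 1
Pow(Add(Mul(Function('K')(-86), Pow(7430, -1)), -3350), -1) = Pow(Add(Mul(1, Pow(7430, -1)), -3350), -1) = Pow(Add(Mul(1, Rational(1, 7430)), -3350), -1) = Pow(Add(Rational(1, 7430), -3350), -1) = Pow(Rational(-24890499, 7430), -1) = Rational(-7430, 24890499)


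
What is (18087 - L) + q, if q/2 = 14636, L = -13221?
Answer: 60580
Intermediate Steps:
q = 29272 (q = 2*14636 = 29272)
(18087 - L) + q = (18087 - 1*(-13221)) + 29272 = (18087 + 13221) + 29272 = 31308 + 29272 = 60580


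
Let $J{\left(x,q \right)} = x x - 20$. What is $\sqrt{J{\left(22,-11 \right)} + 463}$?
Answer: $3 \sqrt{103} \approx 30.447$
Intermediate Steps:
$J{\left(x,q \right)} = -20 + x^{2}$ ($J{\left(x,q \right)} = x^{2} - 20 = -20 + x^{2}$)
$\sqrt{J{\left(22,-11 \right)} + 463} = \sqrt{\left(-20 + 22^{2}\right) + 463} = \sqrt{\left(-20 + 484\right) + 463} = \sqrt{464 + 463} = \sqrt{927} = 3 \sqrt{103}$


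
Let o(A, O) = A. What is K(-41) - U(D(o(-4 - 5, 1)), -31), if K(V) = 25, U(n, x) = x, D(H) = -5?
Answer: 56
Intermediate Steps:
K(-41) - U(D(o(-4 - 5, 1)), -31) = 25 - 1*(-31) = 25 + 31 = 56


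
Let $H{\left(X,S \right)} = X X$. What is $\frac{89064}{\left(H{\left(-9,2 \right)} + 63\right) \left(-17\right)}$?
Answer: $- \frac{1237}{34} \approx -36.382$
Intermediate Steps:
$H{\left(X,S \right)} = X^{2}$
$\frac{89064}{\left(H{\left(-9,2 \right)} + 63\right) \left(-17\right)} = \frac{89064}{\left(\left(-9\right)^{2} + 63\right) \left(-17\right)} = \frac{89064}{\left(81 + 63\right) \left(-17\right)} = \frac{89064}{144 \left(-17\right)} = \frac{89064}{-2448} = 89064 \left(- \frac{1}{2448}\right) = - \frac{1237}{34}$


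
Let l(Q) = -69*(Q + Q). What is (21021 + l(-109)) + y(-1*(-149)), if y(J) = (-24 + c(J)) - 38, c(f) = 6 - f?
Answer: 35858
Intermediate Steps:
y(J) = -56 - J (y(J) = (-24 + (6 - J)) - 38 = (-18 - J) - 38 = -56 - J)
l(Q) = -138*Q
(21021 + l(-109)) + y(-1*(-149)) = (21021 - 138*(-109)) + (-56 - (-1)*(-149)) = (21021 + 15042) + (-56 - 1*149) = 36063 + (-56 - 149) = 36063 - 205 = 35858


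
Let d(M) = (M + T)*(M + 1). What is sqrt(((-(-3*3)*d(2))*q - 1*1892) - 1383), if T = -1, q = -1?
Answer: I*sqrt(3302) ≈ 57.463*I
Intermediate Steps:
d(M) = (1 + M)*(-1 + M) (d(M) = (M - 1)*(M + 1) = (-1 + M)*(1 + M) = (1 + M)*(-1 + M))
sqrt(((-(-3*3)*d(2))*q - 1*1892) - 1383) = sqrt((-(-3*3)*(-1 + 2**2)*(-1) - 1*1892) - 1383) = sqrt((-(-9)*(-1 + 4)*(-1) - 1892) - 1383) = sqrt((-(-9)*3*(-1) - 1892) - 1383) = sqrt((-1*(-27)*(-1) - 1892) - 1383) = sqrt((27*(-1) - 1892) - 1383) = sqrt((-27 - 1892) - 1383) = sqrt(-1919 - 1383) = sqrt(-3302) = I*sqrt(3302)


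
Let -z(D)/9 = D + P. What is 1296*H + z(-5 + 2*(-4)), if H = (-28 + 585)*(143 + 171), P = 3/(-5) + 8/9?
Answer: 1133339612/5 ≈ 2.2667e+8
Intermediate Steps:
P = 13/45 (P = 3*(-⅕) + 8*(⅑) = -⅗ + 8/9 = 13/45 ≈ 0.28889)
H = 174898 (H = 557*314 = 174898)
z(D) = -13/5 - 9*D (z(D) = -9*(D + 13/45) = -9*(13/45 + D) = -13/5 - 9*D)
1296*H + z(-5 + 2*(-4)) = 1296*174898 + (-13/5 - 9*(-5 + 2*(-4))) = 226667808 + (-13/5 - 9*(-5 - 8)) = 226667808 + (-13/5 - 9*(-13)) = 226667808 + (-13/5 + 117) = 226667808 + 572/5 = 1133339612/5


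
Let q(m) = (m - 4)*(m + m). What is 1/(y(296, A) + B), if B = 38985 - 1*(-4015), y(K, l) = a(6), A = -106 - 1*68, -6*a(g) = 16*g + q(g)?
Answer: 1/42980 ≈ 2.3267e-5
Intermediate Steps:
q(m) = 2*m*(-4 + m) (q(m) = (-4 + m)*(2*m) = 2*m*(-4 + m))
a(g) = -8*g/3 - g*(-4 + g)/3 (a(g) = -(16*g + 2*g*(-4 + g))/6 = -8*g/3 - g*(-4 + g)/3)
A = -174 (A = -106 - 68 = -174)
y(K, l) = -20 (y(K, l) = (1/3)*6*(-4 - 1*6) = (1/3)*6*(-4 - 6) = (1/3)*6*(-10) = -20)
B = 43000 (B = 38985 + 4015 = 43000)
1/(y(296, A) + B) = 1/(-20 + 43000) = 1/42980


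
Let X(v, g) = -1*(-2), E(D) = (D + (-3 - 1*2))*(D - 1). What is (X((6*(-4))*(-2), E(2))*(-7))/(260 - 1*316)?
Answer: ¼ ≈ 0.25000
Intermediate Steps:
E(D) = (-1 + D)*(-5 + D) (E(D) = (D + (-3 - 2))*(-1 + D) = (D - 5)*(-1 + D) = (-5 + D)*(-1 + D) = (-1 + D)*(-5 + D))
X(v, g) = 2
(X((6*(-4))*(-2), E(2))*(-7))/(260 - 1*316) = (2*(-7))/(260 - 1*316) = -14/(260 - 316) = -14/(-56) = -14*(-1/56) = ¼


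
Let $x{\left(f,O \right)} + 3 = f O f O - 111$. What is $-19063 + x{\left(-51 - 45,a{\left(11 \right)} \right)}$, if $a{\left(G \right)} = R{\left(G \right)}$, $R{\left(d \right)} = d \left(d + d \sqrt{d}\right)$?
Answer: $1619158295 + 269862912 \sqrt{11} \approx 2.5142 \cdot 10^{9}$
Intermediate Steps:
$R{\left(d \right)} = d \left(d + d^{\frac{3}{2}}\right)$
$a{\left(G \right)} = G^{2} + G^{\frac{5}{2}}$
$x{\left(f,O \right)} = -114 + O^{2} f^{2}$ ($x{\left(f,O \right)} = -3 + \left(f O f O - 111\right) = -3 + \left(O f f O - 111\right) = -3 + \left(O f^{2} O - 111\right) = -3 + \left(O^{2} f^{2} - 111\right) = -3 + \left(-111 + O^{2} f^{2}\right) = -114 + O^{2} f^{2}$)
$-19063 + x{\left(-51 - 45,a{\left(11 \right)} \right)} = -19063 - \left(114 - \left(11^{2} + 11^{\frac{5}{2}}\right)^{2} \left(-51 - 45\right)^{2}\right) = -19063 - \left(114 - \left(121 + 121 \sqrt{11}\right)^{2} \left(-51 - 45\right)^{2}\right) = -19063 - \left(114 - \left(121 + 121 \sqrt{11}\right)^{2} \left(-96\right)^{2}\right) = -19063 - \left(114 - \left(121 + 121 \sqrt{11}\right)^{2} \cdot 9216\right) = -19063 - \left(114 - 9216 \left(121 + 121 \sqrt{11}\right)^{2}\right) = -19177 + 9216 \left(121 + 121 \sqrt{11}\right)^{2}$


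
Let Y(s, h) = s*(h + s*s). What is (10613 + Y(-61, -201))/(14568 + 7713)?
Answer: -204107/22281 ≈ -9.1606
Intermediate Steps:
Y(s, h) = s*(h + s²)
(10613 + Y(-61, -201))/(14568 + 7713) = (10613 - 61*(-201 + (-61)²))/(14568 + 7713) = (10613 - 61*(-201 + 3721))/22281 = (10613 - 61*3520)*(1/22281) = (10613 - 214720)*(1/22281) = -204107*1/22281 = -204107/22281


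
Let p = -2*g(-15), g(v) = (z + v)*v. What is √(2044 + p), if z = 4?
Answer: √1714 ≈ 41.401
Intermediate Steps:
g(v) = v*(4 + v) (g(v) = (4 + v)*v = v*(4 + v))
p = -330 (p = -(-30)*(4 - 15) = -(-30)*(-11) = -2*165 = -330)
√(2044 + p) = √(2044 - 330) = √1714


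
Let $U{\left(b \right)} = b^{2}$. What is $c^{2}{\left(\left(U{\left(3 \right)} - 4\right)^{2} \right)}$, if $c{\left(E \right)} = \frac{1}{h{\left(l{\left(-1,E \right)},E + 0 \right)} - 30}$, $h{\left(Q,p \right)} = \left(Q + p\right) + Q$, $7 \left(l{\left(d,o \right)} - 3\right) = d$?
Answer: $\frac{49}{25} \approx 1.96$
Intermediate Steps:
$l{\left(d,o \right)} = 3 + \frac{d}{7}$
$h{\left(Q,p \right)} = p + 2 Q$
$c{\left(E \right)} = \frac{1}{- \frac{170}{7} + E}$ ($c{\left(E \right)} = \frac{1}{\left(\left(E + 0\right) + 2 \left(3 + \frac{1}{7} \left(-1\right)\right)\right) - 30} = \frac{1}{\left(E + 2 \left(3 - \frac{1}{7}\right)\right) - 30} = \frac{1}{\left(E + 2 \cdot \frac{20}{7}\right) - 30} = \frac{1}{\left(E + \frac{40}{7}\right) - 30} = \frac{1}{\left(\frac{40}{7} + E\right) - 30} = \frac{1}{- \frac{170}{7} + E}$)
$c^{2}{\left(\left(U{\left(3 \right)} - 4\right)^{2} \right)} = \left(\frac{7}{-170 + 7 \left(3^{2} - 4\right)^{2}}\right)^{2} = \left(\frac{7}{-170 + 7 \left(9 - 4\right)^{2}}\right)^{2} = \left(\frac{7}{-170 + 7 \cdot 5^{2}}\right)^{2} = \left(\frac{7}{-170 + 7 \cdot 25}\right)^{2} = \left(\frac{7}{-170 + 175}\right)^{2} = \left(\frac{7}{5}\right)^{2} = \frac{49}{25}$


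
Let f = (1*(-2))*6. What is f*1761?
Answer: -21132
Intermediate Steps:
f = -12 (f = -2*6 = -12)
f*1761 = -12*1761 = -21132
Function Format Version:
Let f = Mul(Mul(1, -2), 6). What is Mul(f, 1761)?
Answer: -21132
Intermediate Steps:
f = -12 (f = Mul(-2, 6) = -12)
Mul(f, 1761) = Mul(-12, 1761) = -21132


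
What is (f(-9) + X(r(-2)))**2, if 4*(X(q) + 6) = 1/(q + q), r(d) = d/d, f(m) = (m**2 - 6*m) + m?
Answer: 923521/64 ≈ 14430.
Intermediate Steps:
f(m) = m**2 - 5*m
r(d) = 1
X(q) = -6 + 1/(8*q) (X(q) = -6 + 1/(4*(q + q)) = -6 + 1/(4*((2*q))) = -6 + (1/(2*q))/4 = -6 + 1/(8*q))
(f(-9) + X(r(-2)))**2 = (-9*(-5 - 9) + (-6 + (1/8)/1))**2 = (-9*(-14) + (-6 + (1/8)*1))**2 = (126 + (-6 + 1/8))**2 = (126 - 47/8)**2 = (961/8)**2 = 923521/64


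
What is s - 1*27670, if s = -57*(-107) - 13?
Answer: -21584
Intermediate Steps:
s = 6086 (s = 6099 - 13 = 6086)
s - 1*27670 = 6086 - 1*27670 = 6086 - 27670 = -21584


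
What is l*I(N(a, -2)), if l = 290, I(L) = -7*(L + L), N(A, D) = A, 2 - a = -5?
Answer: -28420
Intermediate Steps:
a = 7 (a = 2 - 1*(-5) = 2 + 5 = 7)
I(L) = -14*L
l*I(N(a, -2)) = 290*(-14*7) = 290*(-98) = -28420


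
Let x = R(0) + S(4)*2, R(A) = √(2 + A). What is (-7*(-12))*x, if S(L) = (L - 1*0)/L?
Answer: 168 + 84*√2 ≈ 286.79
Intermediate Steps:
S(L) = 1 (S(L) = (L + 0)/L = L/L = 1)
x = 2 + √2 (x = √(2 + 0) + 1*2 = √2 + 2 = 2 + √2 ≈ 3.4142)
(-7*(-12))*x = (-7*(-12))*(2 + √2) = 84*(2 + √2) = 168 + 84*√2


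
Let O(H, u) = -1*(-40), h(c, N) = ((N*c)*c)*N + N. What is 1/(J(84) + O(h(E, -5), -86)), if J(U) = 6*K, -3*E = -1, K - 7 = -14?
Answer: -½ ≈ -0.50000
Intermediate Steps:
K = -7 (K = 7 - 14 = -7)
E = ⅓ (E = -⅓*(-1) = ⅓ ≈ 0.33333)
h(c, N) = N + N²*c² (h(c, N) = (N*c²)*N + N = N²*c² + N = N + N²*c²)
O(H, u) = 40
J(U) = -42 (J(U) = 6*(-7) = -42)
1/(J(84) + O(h(E, -5), -86)) = 1/(-42 + 40) = 1/(-2) = -½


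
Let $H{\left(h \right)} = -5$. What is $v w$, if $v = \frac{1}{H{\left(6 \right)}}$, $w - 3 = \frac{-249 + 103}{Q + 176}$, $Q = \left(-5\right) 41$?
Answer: $- \frac{233}{145} \approx -1.6069$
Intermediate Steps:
$Q = -205$
$w = \frac{233}{29}$ ($w = 3 + \frac{-249 + 103}{-205 + 176} = 3 - \frac{146}{-29} = 3 - - \frac{146}{29} = 3 + \frac{146}{29} = \frac{233}{29} \approx 8.0345$)
$v = - \frac{1}{5}$ ($v = \frac{1}{-5} = - \frac{1}{5} \approx -0.2$)
$v w = \left(- \frac{1}{5}\right) \frac{233}{29} = - \frac{233}{145}$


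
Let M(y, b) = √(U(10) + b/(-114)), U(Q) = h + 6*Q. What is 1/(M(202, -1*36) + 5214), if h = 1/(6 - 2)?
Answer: 396264/2066115893 - 2*√87457/2066115893 ≈ 0.00019151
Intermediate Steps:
h = ¼ (h = 1/4 = ¼ ≈ 0.25000)
U(Q) = ¼ + 6*Q
M(y, b) = √(241/4 - b/114) (M(y, b) = √((¼ + 6*10) + b/(-114)) = √((¼ + 60) + b*(-1/114)) = √(241/4 - b/114))
1/(M(202, -1*36) + 5214) = 1/(√(783009 - (-114)*36)/114 + 5214) = 1/(√(783009 - 114*(-36))/114 + 5214) = 1/(√(783009 + 4104)/114 + 5214) = 1/(√787113/114 + 5214) = 1/((3*√87457)/114 + 5214) = 1/(√87457/38 + 5214) = 1/(5214 + √87457/38)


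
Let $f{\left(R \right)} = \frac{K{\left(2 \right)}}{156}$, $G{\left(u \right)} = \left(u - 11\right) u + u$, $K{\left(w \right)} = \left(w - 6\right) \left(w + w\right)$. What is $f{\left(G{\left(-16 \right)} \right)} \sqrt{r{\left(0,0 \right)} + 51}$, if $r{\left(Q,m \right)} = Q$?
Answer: $- \frac{4 \sqrt{51}}{39} \approx -0.73245$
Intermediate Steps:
$K{\left(w \right)} = 2 w \left(-6 + w\right)$ ($K{\left(w \right)} = \left(-6 + w\right) 2 w = 2 w \left(-6 + w\right)$)
$G{\left(u \right)} = u + u \left(-11 + u\right)$ ($G{\left(u \right)} = \left(-11 + u\right) u + u = u \left(-11 + u\right) + u = u + u \left(-11 + u\right)$)
$f{\left(R \right)} = - \frac{4}{39}$ ($f{\left(R \right)} = \frac{2 \cdot 2 \left(-6 + 2\right)}{156} = 2 \cdot 2 \left(-4\right) \frac{1}{156} = \left(-16\right) \frac{1}{156} = - \frac{4}{39}$)
$f{\left(G{\left(-16 \right)} \right)} \sqrt{r{\left(0,0 \right)} + 51} = - \frac{4 \sqrt{0 + 51}}{39} = - \frac{4 \sqrt{51}}{39}$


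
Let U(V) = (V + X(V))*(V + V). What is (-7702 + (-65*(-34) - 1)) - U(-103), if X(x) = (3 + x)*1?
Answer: -47311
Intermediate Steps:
X(x) = 3 + x
U(V) = 2*V*(3 + 2*V) (U(V) = (V + (3 + V))*(V + V) = (3 + 2*V)*(2*V) = 2*V*(3 + 2*V))
(-7702 + (-65*(-34) - 1)) - U(-103) = (-7702 + (-65*(-34) - 1)) - 2*(-103)*(3 + 2*(-103)) = (-7702 + (2210 - 1)) - 2*(-103)*(3 - 206) = (-7702 + 2209) - 2*(-103)*(-203) = -5493 - 1*41818 = -5493 - 41818 = -47311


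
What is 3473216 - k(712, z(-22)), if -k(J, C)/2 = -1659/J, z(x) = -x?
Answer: 1236463237/356 ≈ 3.4732e+6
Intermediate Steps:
k(J, C) = 3318/J (k(J, C) = -(-3318)/J = 3318/J)
3473216 - k(712, z(-22)) = 3473216 - 3318/712 = 3473216 - 1*1659/356 = 3473216 - 1659/356 = 1236463237/356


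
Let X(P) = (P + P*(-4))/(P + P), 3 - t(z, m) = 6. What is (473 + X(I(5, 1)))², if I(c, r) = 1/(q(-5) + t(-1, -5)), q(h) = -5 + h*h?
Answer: 889249/4 ≈ 2.2231e+5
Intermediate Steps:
q(h) = -5 + h²
t(z, m) = -3 (t(z, m) = 3 - 1*6 = 3 - 6 = -3)
I(c, r) = 1/17 (I(c, r) = 1/((-5 + (-5)²) - 3) = 1/((-5 + 25) - 3) = 1/(20 - 3) = 1/17)
X(P) = -3/2 (X(P) = (P - 4*P)/((2*P)) = (-3*P)*(1/(2*P)) = -3/2)
(473 + X(I(5, 1)))² = (473 - 3/2)² = (943/2)² = 889249/4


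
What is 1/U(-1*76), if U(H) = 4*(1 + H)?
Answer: -1/300 ≈ -0.0033333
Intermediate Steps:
U(H) = 4 + 4*H
1/U(-1*76) = 1/(4 + 4*(-1*76)) = 1/(4 + 4*(-76)) = 1/(4 - 304) = 1/(-300) = -1/300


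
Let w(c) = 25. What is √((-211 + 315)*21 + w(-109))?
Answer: 47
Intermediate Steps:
√((-211 + 315)*21 + w(-109)) = √((-211 + 315)*21 + 25) = √(104*21 + 25) = √(2184 + 25) = √2209 = 47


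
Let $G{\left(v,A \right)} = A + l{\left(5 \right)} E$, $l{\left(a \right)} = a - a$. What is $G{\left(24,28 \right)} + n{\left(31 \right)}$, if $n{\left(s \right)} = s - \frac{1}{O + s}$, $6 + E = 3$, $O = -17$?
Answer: $\frac{825}{14} \approx 58.929$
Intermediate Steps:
$l{\left(a \right)} = 0$
$E = -3$ ($E = -6 + 3 = -3$)
$n{\left(s \right)} = s - \frac{1}{-17 + s}$
$G{\left(v,A \right)} = A$ ($G{\left(v,A \right)} = A + 0 \left(-3\right) = A + 0 = A$)
$G{\left(24,28 \right)} + n{\left(31 \right)} = 28 + \frac{-1 + 31^{2} - 527}{-17 + 31} = 28 + \frac{-1 + 961 - 527}{14} = 28 + \frac{1}{14} \cdot 433 = 28 + \frac{433}{14} = \frac{825}{14}$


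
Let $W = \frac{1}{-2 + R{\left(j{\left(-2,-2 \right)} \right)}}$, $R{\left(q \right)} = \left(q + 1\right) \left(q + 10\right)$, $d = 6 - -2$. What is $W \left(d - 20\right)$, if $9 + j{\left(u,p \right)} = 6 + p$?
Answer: $\frac{6}{11} \approx 0.54545$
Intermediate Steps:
$j{\left(u,p \right)} = -3 + p$ ($j{\left(u,p \right)} = -9 + \left(6 + p\right) = -3 + p$)
$d = 8$ ($d = 6 + 2 = 8$)
$R{\left(q \right)} = \left(1 + q\right) \left(10 + q\right)$
$W = - \frac{1}{22}$ ($W = \frac{1}{-2 + \left(10 + \left(-3 - 2\right)^{2} + 11 \left(-3 - 2\right)\right)} = \frac{1}{-2 + \left(10 + \left(-5\right)^{2} + 11 \left(-5\right)\right)} = \frac{1}{-2 + \left(10 + 25 - 55\right)} = \frac{1}{-2 - 20} = \frac{1}{-22} = - \frac{1}{22} \approx -0.045455$)
$W \left(d - 20\right) = - \frac{8 - 20}{22} = \left(- \frac{1}{22}\right) \left(-12\right) = \frac{6}{11}$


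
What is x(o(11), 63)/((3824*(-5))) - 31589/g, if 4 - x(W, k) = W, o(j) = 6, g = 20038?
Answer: -150985401/95781640 ≈ -1.5763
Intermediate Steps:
x(W, k) = 4 - W
x(o(11), 63)/((3824*(-5))) - 31589/g = (4 - 1*6)/((3824*(-5))) - 31589/20038 = (4 - 6)/(-19120) - 31589*1/20038 = -2*(-1/19120) - 31589/20038 = 1/9560 - 31589/20038 = -150985401/95781640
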